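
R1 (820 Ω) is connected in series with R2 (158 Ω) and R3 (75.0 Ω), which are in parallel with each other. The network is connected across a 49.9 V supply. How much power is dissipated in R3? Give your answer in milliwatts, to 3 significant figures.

113 mW

Reduce the parallel pair to R_p first; the network is then a simple series string.
R_p = (158×75.0)/(158+75.0) = 50.86 Ω
R_total = 820 + 50.86 = 870.9 Ω
I = V / R_total = 49.9 / 870.9 = 0.05730 A
Voltage across the parallel pair: V_p = I × R_p = 0.05730 × 50.86 = 2.914 V
With V_p across R3, its power is V_p²/R3.
P_R3 = (2.914)² / 75.0 = 0.1132 W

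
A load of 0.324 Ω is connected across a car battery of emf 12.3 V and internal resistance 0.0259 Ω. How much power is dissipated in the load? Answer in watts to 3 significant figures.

Find the circuit current first, then P = I²R for the load (series elements share I).
I = ε / (r + R) = 12.3 / (0.0259 + 0.324) = 35.15 A
P_load = I² R = (35.15)² × 0.324 = 400.4 W

400 W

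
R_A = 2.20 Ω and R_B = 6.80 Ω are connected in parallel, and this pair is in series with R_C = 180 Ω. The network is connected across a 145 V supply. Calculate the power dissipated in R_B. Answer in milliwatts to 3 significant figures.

259 mW

Collapse the R_A‖R_B pair into one equivalent R_p; then R_p and R_C form a series string.
R_p = (2.20×6.80)/(2.20+6.80) = 1.662 Ω
R_total = R_p + 180 = 1.662 + 180 = 181.7 Ω
I = V / R_total = 145 / 181.7 = 0.7982 A
Voltage across the parallel pair: V_p = I × R_p = 0.7982 × 1.662 = 1.327 V
R_B sits across V_p; its power is V_p²/R.
P_R_B = (1.327)² / 6.80 = 0.2589 W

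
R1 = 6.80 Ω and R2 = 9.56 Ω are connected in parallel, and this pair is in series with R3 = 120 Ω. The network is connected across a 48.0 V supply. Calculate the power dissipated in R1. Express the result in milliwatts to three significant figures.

348 mW

Combine R1 and R2 into their parallel equivalent first, reducing the network to two series resistors.
R_p = (6.80×9.56)/(6.80+9.56) = 3.974 Ω
R_total = R_p + 120 = 3.974 + 120 = 124.0 Ω
I = V / R_total = 48.0 / 124.0 = 0.3872 A
Voltage across the parallel pair: V_p = I × R_p = 0.3872 × 3.974 = 1.538 V
R1 has V_p across it, so P = V_p²/R1.
P_R1 = (1.538)² / 6.80 = 0.3481 W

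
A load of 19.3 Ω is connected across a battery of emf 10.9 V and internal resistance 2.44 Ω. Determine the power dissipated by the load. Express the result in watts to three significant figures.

4.85 W

Find the circuit current first, then P = I²R for the load (series elements share I).
I = ε / (r + R) = 10.9 / (2.44 + 19.3) = 0.5014 A
P_load = I² R = (0.5014)² × 19.3 = 4.852 W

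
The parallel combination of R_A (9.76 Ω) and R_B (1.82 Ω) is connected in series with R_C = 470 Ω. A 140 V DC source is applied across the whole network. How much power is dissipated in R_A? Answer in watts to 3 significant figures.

Collapse the R_A‖R_B pair into one equivalent R_p; then R_p and R_C form a series string.
R_p = (9.76×1.82)/(9.76+1.82) = 1.534 Ω
R_total = R_p + 470 = 1.534 + 470 = 471.5 Ω
I = V / R_total = 140 / 471.5 = 0.2969 A
Voltage across the parallel pair: V_p = I × R_p = 0.2969 × 1.534 = 0.4554 V
Use P = V²/R for R_A with V = V_p.
P_R_A = (0.4554)² / 9.76 = 0.02125 W

0.0213 W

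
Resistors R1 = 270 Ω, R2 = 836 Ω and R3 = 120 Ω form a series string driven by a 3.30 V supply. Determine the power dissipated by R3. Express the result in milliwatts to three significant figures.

The current is common to all series resistors; compute it, then apply P = I²R for the target.
R_total = 270 + 836 + 120 = 1226 Ω
I = V / R_total = 3.30 / 1226 = 0.002692 A
P_R3 = I² × R3 = (0.002692)² × 120 = 0.0008694 W

0.869 mW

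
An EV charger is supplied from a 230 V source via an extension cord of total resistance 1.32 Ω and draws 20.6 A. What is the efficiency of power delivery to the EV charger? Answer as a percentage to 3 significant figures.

The extension cord carries the full 20.6 A.
P_line = I² R_line = (20.60)² × 1.32 = 560.2 W
P_source = V I = 230 × 20.60 = 4738 W; P_load = 4178 W
η = P_load / P_source = 4178 / 4738 = 0.8818

88.2 %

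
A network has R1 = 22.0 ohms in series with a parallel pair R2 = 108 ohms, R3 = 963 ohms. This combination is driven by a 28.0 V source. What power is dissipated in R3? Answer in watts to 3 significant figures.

0.541 W

Collapse R2‖R3 to a single equivalent, reducing the network to two series elements.
R_p = (108×963)/(108+963) = 97.11 Ω
R_total = 22.0 + 97.11 = 119.1 Ω
I = V / R_total = 28.0 / 119.1 = 0.2351 A
Voltage across the parallel pair: V_p = I × R_p = 0.2351 × 97.11 = 22.83 V
R3 is across V_p, so use P = V²/R for that branch.
P_R3 = (22.83)² / 963 = 0.5412 W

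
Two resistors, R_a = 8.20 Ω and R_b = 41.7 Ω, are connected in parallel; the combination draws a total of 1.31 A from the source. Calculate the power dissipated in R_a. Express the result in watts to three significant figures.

The branches share the same voltage, but only the total current is given — find V from the equivalent resistance first.
1/R_eq = 1/8.20 + 1/41.7 ⇒ R_eq = 6.853 Ω
V = I_total × R_eq = 1.310 × 6.853 = 8.977 V
P_R_a = V² / R_a = (8.977)² / 8.20 = 9.827 W

9.83 W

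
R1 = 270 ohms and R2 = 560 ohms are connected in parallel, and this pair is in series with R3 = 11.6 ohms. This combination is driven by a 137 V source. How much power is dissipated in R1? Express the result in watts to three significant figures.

61.4 W

Collapse the R1‖R2 pair into one equivalent R_p; then R_p and R3 form a series string.
R_p = (270×560)/(270+560) = 182.2 Ω
R_total = R_p + 11.6 = 182.2 + 11.6 = 193.8 Ω
I = V / R_total = 137 / 193.8 = 0.7070 A
Voltage across the parallel pair: V_p = I × R_p = 0.7070 × 182.2 = 128.8 V
R1 has V_p across it, so P = V_p²/R1.
P_R1 = (128.8)² / 270 = 61.44 W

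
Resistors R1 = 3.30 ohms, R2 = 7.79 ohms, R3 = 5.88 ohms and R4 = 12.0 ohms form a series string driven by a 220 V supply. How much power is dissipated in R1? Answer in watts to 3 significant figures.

Series elements share the same current, so find I first, then use P = I²R.
R_total = 3.30 + 7.79 + 5.88 + 12.0 = 28.97 Ω
I = V / R_total = 220 / 28.97 = 7.594 A
P_R1 = I² × R1 = (7.594)² × 3.30 = 190.3 W

190 W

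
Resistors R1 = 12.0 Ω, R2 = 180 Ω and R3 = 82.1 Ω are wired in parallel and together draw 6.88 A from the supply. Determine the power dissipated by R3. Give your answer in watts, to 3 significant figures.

The branches share the same voltage, but only the total current is given — find V from the equivalent resistance first.
1/R_eq = 1/12.0 + 1/180 + 1/82.1 ⇒ R_eq = 9.894 Ω
V = I_total × R_eq = 6.880 × 9.894 = 68.07 V
P_R3 = V² / R3 = (68.07)² / 82.1 = 56.44 W

56.4 W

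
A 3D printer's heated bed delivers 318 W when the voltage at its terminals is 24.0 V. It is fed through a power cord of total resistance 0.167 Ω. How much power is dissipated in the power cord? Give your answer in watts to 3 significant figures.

29.3 W

Only the current and the line resistance are needed for the I²R loss.
I = P / V = 318 / 24.0 = 13.25 A through the power cord.
P_line = I² R_line = (13.25)² × 0.167 = 29.32 W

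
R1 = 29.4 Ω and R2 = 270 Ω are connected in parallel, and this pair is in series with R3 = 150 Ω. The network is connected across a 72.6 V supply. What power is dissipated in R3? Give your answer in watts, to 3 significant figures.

25.4 W

Combine R1 and R2 into their parallel equivalent first, reducing the network to two series resistors.
R_p = (29.4×270)/(29.4+270) = 26.51 Ω
R_total = R_p + 150 = 26.51 + 150 = 176.5 Ω
I = V / R_total = 72.6 / 176.5 = 0.4113 A
R3 is the series element, so its power is I²R.
P_R3 = (0.4113)² × 150 = 25.38 W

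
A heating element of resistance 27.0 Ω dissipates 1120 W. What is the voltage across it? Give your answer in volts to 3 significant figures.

174 V

Inverting the appropriate power form: V = √(P R).
V = √(1120 × 27.0) = 173.9 V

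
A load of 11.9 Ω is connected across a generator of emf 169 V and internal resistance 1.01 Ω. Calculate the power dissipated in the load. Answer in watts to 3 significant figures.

2040 W

With r and R in series, I = ε/(r+R); the load dissipates I²R.
I = ε / (r + R) = 169 / (1.01 + 11.9) = 13.09 A
P_load = I² R = (13.09)² × 11.9 = 2039 W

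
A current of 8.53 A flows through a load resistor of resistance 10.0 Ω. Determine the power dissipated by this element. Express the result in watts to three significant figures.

Current and resistance are given, so P = I²R is the direct form.
P = (8.530 A)² × 10.0 Ω = 727.6 W

728 W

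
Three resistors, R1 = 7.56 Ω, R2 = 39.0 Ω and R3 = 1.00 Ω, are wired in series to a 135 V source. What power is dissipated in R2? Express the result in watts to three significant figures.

314 W

In a series string the same current flows through every resistor — find that current, then P = I²R for the one we want.
R_total = 7.56 + 39.0 + 1.00 = 47.56 Ω
I = V / R_total = 135 / 47.56 = 2.839 A
P_R2 = I² × R2 = (2.839)² × 39.0 = 314.2 W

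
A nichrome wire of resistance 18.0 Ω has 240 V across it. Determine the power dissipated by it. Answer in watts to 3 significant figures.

3200 W

With V across and R both known, P = V²/R gives the dissipation directly.
P = (240 V)² / 18.0 Ω = 3200 W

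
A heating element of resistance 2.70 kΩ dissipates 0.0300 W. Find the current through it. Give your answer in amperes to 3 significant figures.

The two known quantities fix the third via I = √(P / R).
I = √(0.0300 / 2700) = 0.003333 A

0.00333 A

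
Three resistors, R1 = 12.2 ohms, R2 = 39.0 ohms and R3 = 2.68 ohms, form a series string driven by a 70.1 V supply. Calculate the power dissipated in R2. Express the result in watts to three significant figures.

66.0 W

The current is common to all series resistors; compute it, then apply P = I²R for the target.
R_total = 12.2 + 39.0 + 2.68 = 53.88 Ω
I = V / R_total = 70.1 / 53.88 = 1.301 A
P_R2 = I² × R2 = (1.301)² × 39.0 = 66.02 W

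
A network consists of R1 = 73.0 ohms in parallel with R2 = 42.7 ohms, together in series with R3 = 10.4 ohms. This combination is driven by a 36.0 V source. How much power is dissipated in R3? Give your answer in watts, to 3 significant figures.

Combine R1 and R2 into their parallel equivalent first, reducing the network to two series resistors.
R_p = (73.0×42.7)/(73.0+42.7) = 26.94 Ω
R_total = R_p + 10.4 = 26.94 + 10.4 = 37.34 Ω
I = V / R_total = 36.0 / 37.34 = 0.9641 A
R3 carries the full series current, so P = I²R.
P_R3 = (0.9641)² × 10.4 = 9.666 W

9.67 W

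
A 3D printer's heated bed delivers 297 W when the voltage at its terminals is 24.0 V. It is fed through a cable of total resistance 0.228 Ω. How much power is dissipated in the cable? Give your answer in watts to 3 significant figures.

The cable and load are in series, so the same current flows in both; the loss is I²R_line.
I = P / V = 297 / 24.0 = 12.38 A through the cable.
P_line = I² R_line = (12.38)² × 0.228 = 34.92 W

34.9 W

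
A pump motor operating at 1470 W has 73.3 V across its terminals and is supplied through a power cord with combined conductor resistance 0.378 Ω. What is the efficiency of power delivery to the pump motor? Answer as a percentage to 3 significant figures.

I = P / V = 1470 / 73.3 = 20.05 A through the power cord.
P_line = I² R_line = (20.05)² × 0.378 = 152.0 W
P_source = P_load + P_line = 1470 + 152.0 = 1622 W
η = P_load / P_source = 1470 / 1622 = 0.9063

90.6 %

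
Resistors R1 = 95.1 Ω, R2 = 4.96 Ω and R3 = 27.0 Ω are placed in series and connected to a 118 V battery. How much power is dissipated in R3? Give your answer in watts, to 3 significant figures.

Since the resistors are in series they all carry the loop current I = V/R_total; the power in any one is I²R.
R_total = 95.1 + 4.96 + 27.0 = 127.1 Ω
I = V / R_total = 118 / 127.1 = 0.9287 A
P_R3 = I² × R3 = (0.9287)² × 27.0 = 23.29 W

23.3 W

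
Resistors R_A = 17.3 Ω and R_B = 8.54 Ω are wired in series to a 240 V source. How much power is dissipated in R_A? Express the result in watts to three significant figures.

1490 W

Since the resistors are in series they all carry the loop current I = V/R_total; the power in any one is I²R.
R_total = 17.3 + 8.54 = 25.84 Ω
I = V / R_total = 240 / 25.84 = 9.288 A
P_R_A = I² × R_A = (9.288)² × 17.3 = 1492 W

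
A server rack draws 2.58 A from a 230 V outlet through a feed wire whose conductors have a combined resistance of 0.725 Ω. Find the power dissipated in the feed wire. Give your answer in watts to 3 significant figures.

4.83 W

The feed wire and load are in series, so the same current flows in both; the loss is I²R_line.
The feed wire carries the full 2.58 A.
P_line = I² R_line = (2.580)² × 0.725 = 4.826 W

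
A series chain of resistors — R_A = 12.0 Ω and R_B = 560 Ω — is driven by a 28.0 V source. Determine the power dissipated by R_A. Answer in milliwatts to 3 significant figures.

Since the resistors are in series they all carry the loop current I = V/R_total; the power in any one is I²R.
R_total = 12.0 + 560 = 572.0 Ω
I = V / R_total = 28.0 / 572.0 = 0.04895 A
P_R_A = I² × R_A = (0.04895)² × 12.0 = 0.02875 W

28.8 mW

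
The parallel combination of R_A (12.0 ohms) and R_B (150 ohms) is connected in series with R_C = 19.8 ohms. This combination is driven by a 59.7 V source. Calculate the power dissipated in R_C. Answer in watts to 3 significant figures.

Reduce the parallel combination to a single R_p; the circuit then becomes R_p in series with the remaining resistor.
R_p = (12.0×150)/(12.0+150) = 11.11 Ω
R_total = R_p + 19.8 = 11.11 + 19.8 = 30.91 Ω
I = V / R_total = 59.7 / 30.91 = 1.931 A
R_C is the series element, so its power is I²R.
P_R_C = (1.931)² × 19.8 = 73.86 W

73.9 W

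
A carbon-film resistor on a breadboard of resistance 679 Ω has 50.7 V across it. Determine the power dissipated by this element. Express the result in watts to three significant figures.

Voltage and resistance are given, so P = V²/R is the one-step route.
P = (50.7 V)² / 679 Ω = 3.786 W

3.79 W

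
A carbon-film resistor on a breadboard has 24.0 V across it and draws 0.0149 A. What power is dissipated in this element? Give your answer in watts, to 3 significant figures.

0.358 W

Since both terminal voltage and current are stated, P = V I gives the power in one step.
P = 24.0 V × 0.01490 A = 0.3576 W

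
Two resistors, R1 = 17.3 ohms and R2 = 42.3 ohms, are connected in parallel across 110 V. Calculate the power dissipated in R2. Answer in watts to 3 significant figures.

286 W

Every branch has 110 V across it, so for R2 the power is simply V²/R.
P_R2 = V² / R2 = (110)² / 42.3 Ω = 286.1 W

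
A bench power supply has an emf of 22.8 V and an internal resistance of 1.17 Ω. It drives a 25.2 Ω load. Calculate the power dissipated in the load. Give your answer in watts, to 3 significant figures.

18.8 W

The internal resistance and the load are in series, so the same I flows through both; get I from ε/(r+R), then I²R for the load.
I = ε / (r + R) = 22.8 / (1.17 + 25.2) = 0.8646 A
P_load = I² R = (0.8646)² × 25.2 = 18.84 W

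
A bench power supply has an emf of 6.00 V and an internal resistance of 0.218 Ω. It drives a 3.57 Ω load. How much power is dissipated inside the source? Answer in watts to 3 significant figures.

0.547 W

Internal loss is I²r, with I set by the total series resistance r+R.
I = ε / (r + R) = 6.00 / (0.218 + 3.57) = 1.584 A
P_int = I² r = (1.584)² × 0.218 = 0.5469 W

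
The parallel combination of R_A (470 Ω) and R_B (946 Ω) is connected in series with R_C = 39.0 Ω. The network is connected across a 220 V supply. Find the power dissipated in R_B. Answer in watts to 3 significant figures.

Collapse the R_A‖R_B pair into one equivalent R_p; then R_p and R_C form a series string.
R_p = (470×946)/(470+946) = 314.0 Ω
R_total = R_p + 39.0 = 314.0 + 39.0 = 353.0 Ω
I = V / R_total = 220 / 353.0 = 0.6232 A
Voltage across the parallel pair: V_p = I × R_p = 0.6232 × 314.0 = 195.7 V
Use P = V²/R for R_B with V = V_p.
P_R_B = (195.7)² / 946 = 40.48 W

40.5 W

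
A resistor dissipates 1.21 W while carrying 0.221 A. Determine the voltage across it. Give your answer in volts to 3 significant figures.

5.48 V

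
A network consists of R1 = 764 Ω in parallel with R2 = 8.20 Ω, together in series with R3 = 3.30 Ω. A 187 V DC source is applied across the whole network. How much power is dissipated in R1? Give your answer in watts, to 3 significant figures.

Collapse the R1‖R2 pair into one equivalent R_p; then R_p and R3 form a series string.
R_p = (764×8.20)/(764+8.20) = 8.113 Ω
R_total = R_p + 3.30 = 8.113 + 3.30 = 11.41 Ω
I = V / R_total = 187 / 11.41 = 16.38 A
Voltage across the parallel pair: V_p = I × R_p = 16.38 × 8.113 = 132.9 V
Use P = V²/R for R1 with V = V_p.
P_R1 = (132.9)² / 764 = 23.13 W

23.1 W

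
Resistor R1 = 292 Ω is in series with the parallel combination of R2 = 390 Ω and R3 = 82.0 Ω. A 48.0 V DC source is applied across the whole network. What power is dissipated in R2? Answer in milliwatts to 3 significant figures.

210 mW

Replace R2 and R3 with their parallel equivalent so the circuit becomes R1 in series with R_p.
R_p = (390×82.0)/(390+82.0) = 67.75 Ω
R_total = 292 + 67.75 = 359.8 Ω
I = V / R_total = 48.0 / 359.8 = 0.1334 A
Voltage across the parallel pair: V_p = I × R_p = 0.1334 × 67.75 = 9.040 V
R2 is across V_p, so use P = V²/R for that branch.
P_R2 = (9.040)² / 390 = 0.2095 W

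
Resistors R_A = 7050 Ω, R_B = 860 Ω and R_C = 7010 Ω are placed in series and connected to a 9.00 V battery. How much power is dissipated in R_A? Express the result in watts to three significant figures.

0.00257 W

Since the resistors are in series they all carry the loop current I = V/R_total; the power in any one is I²R.
R_total = 7050 + 860 + 7010 = 14920 Ω
I = V / R_total = 9.00 / 14920 = 0.0006032 A
P_R_A = I² × R_A = (0.0006032)² × 7050 = 0.002565 W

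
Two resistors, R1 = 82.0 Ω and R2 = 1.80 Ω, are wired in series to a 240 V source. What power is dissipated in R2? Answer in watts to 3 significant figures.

14.8 W

Every series element carries the same I. Get I from the total resistance, then P = I² × R2.
R_total = 82.0 + 1.80 = 83.80 Ω
I = V / R_total = 240 / 83.80 = 2.864 A
P_R2 = I² × R2 = (2.864)² × 1.80 = 14.76 W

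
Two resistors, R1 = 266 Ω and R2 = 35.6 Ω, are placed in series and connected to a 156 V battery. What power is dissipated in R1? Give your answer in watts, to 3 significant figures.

The current is common to all series resistors; compute it, then apply P = I²R for the target.
R_total = 266 + 35.6 = 301.6 Ω
I = V / R_total = 156 / 301.6 = 0.5172 A
P_R1 = I² × R1 = (0.5172)² × 266 = 71.17 W

71.2 W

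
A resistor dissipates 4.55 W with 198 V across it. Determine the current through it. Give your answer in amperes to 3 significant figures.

0.0230 A

The two known quantities fix the third via I = P / V.
I = 4.55 / 198 = 0.02298 A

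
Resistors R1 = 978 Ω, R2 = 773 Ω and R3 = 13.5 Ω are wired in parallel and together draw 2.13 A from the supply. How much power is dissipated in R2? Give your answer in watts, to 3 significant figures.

1.01 W

Parallel branches share V, not I — compute V via R_eq, then use V²/R for the target branch.
1/R_eq = 1/978 + 1/773 + 1/13.5 ⇒ R_eq = 13.09 Ω
V = I_total × R_eq = 2.130 × 13.09 = 27.88 V
P_R2 = V² / R2 = (27.88)² / 773 = 1.006 W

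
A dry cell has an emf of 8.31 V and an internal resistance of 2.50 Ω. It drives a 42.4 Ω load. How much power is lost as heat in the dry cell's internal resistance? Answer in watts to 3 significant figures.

0.0856 W

The source's internal resistance is just another series element carrying I; its dissipation is I²r.
I = ε / (r + R) = 8.31 / (2.50 + 42.4) = 0.1851 A
P_int = I² r = (0.1851)² × 2.50 = 0.08563 W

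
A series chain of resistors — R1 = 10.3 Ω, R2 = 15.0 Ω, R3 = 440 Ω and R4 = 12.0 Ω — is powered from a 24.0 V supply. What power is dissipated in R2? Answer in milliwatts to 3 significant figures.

In a series string the same current flows through every resistor — find that current, then P = I²R for the one we want.
R_total = 10.3 + 15.0 + 440 + 12.0 = 477.3 Ω
I = V / R_total = 24.0 / 477.3 = 0.05028 A
P_R2 = I² × R2 = (0.05028)² × 15.0 = 0.03793 W

37.9 mW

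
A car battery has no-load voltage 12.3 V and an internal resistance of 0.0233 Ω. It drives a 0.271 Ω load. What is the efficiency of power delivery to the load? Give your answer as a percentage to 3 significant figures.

92.1 %

Both r and R carry the same current, so the power split is just the resistance split: η = R/(R+r).
η = R / (R + r) = 0.271 / (0.271 + 0.0233) = 0.9208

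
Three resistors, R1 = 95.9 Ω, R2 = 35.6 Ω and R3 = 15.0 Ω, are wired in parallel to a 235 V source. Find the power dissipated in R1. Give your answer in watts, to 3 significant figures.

576 W

The supply voltage appears across each parallel branch — just use P = V²/R1.
P_R1 = V² / R1 = (235)² / 95.9 Ω = 575.9 W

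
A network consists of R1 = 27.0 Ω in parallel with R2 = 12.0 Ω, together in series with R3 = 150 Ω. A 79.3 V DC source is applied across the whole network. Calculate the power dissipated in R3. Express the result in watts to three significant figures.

37.6 W

Combine R1 and R2 into their parallel equivalent first, reducing the network to two series resistors.
R_p = (27.0×12.0)/(27.0+12.0) = 8.308 Ω
R_total = R_p + 150 = 8.308 + 150 = 158.3 Ω
I = V / R_total = 79.3 / 158.3 = 0.5009 A
All the supply current flows through R3; use P = I²R3.
P_R3 = (0.5009)² × 150 = 37.64 W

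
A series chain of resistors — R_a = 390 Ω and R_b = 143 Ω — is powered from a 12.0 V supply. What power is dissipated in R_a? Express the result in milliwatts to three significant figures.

198 mW

The current is common to all series resistors; compute it, then apply P = I²R for the target.
R_total = 390 + 143 = 533.0 Ω
I = V / R_total = 12.0 / 533.0 = 0.02251 A
P_R_a = I² × R_a = (0.02251)² × 390 = 0.1977 W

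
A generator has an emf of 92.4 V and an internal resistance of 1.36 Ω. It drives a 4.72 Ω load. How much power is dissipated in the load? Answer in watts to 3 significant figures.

The internal resistance and the load are in series, so the same I flows through both; get I from ε/(r+R), then I²R for the load.
I = ε / (r + R) = 92.4 / (1.36 + 4.72) = 15.20 A
P_load = I² R = (15.20)² × 4.72 = 1090 W

1090 W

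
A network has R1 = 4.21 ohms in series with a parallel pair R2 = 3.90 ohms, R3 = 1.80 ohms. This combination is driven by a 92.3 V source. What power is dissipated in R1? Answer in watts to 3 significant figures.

Replace R2 and R3 with their parallel equivalent so the circuit becomes R1 in series with R_p.
R_p = (3.90×1.80)/(3.90+1.80) = 1.232 Ω
R_total = 4.21 + 1.232 = 5.442 Ω
I = V / R_total = 92.3 / 5.442 = 16.96 A
The full supply current passes through R1: P = I²R.
P_R1 = (16.96)² × 4.21 = 1211 W

1210 W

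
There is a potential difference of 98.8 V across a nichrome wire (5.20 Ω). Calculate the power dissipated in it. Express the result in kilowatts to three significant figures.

We know the drop across the element and its resistance — P = V²/R, one step.
P = (98.8 V)² / 5.20 Ω = 1877 W

1.88 kW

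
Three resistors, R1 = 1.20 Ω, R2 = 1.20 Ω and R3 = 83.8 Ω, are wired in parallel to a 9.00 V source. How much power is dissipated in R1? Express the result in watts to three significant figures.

67.5 W

Every branch has 9.00 V across it, so for R1 the power is simply V²/R.
P_R1 = V² / R1 = (9.00)² / 1.20 Ω = 67.50 W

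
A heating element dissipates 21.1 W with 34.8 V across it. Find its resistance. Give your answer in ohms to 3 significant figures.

57.4 Ω

Inverting the appropriate power form: R = V² / P.
R = (34.8)² / 21.1 = 57.40 Ω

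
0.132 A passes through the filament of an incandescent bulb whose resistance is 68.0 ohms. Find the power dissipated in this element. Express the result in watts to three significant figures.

1.18 W

With I and R stated, P = I²R applies in one step.
P = (0.1320 A)² × 68.0 Ω = 1.185 W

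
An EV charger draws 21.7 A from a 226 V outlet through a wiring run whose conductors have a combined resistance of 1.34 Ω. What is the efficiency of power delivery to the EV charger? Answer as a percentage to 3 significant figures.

87.1 %

The wiring run carries the full 21.7 A.
P_line = I² R_line = (21.70)² × 1.34 = 631.0 W
P_source = V I = 226 × 21.70 = 4904 W; P_load = 4273 W
η = P_load / P_source = 4273 / 4904 = 0.8713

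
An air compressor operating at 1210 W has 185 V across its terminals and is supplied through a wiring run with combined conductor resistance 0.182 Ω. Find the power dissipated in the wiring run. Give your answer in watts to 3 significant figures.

Line loss is just I²R for the cable — we know both I and R_line directly.
I = P / V = 1210 / 185 = 6.541 A through the wiring run.
P_line = I² R_line = (6.541)² × 0.182 = 7.786 W

7.79 W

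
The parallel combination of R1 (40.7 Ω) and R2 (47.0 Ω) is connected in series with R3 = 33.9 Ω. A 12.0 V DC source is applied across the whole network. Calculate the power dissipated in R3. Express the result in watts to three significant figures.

1.57 W

Reduce the parallel combination to a single R_p; the circuit then becomes R_p in series with the remaining resistor.
R_p = (40.7×47.0)/(40.7+47.0) = 21.81 Ω
R_total = R_p + 33.9 = 21.81 + 33.9 = 55.71 Ω
I = V / R_total = 12.0 / 55.71 = 0.2154 A
All the supply current flows through R3; use P = I²R3.
P_R3 = (0.2154)² × 33.9 = 1.573 W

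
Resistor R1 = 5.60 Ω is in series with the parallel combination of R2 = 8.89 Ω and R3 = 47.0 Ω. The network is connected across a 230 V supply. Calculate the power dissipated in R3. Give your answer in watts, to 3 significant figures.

368 W

First combine the parallel branches into one equivalent R_p, then R1 + R_p is a series pair.
R_p = (8.89×47.0)/(8.89+47.0) = 7.476 Ω
R_total = 5.60 + 7.476 = 13.08 Ω
I = V / R_total = 230 / 13.08 = 17.59 A
Voltage across the parallel pair: V_p = I × R_p = 17.59 × 7.476 = 131.5 V
With V_p across R3, its power is V_p²/R3.
P_R3 = (131.5)² / 47.0 = 367.9 W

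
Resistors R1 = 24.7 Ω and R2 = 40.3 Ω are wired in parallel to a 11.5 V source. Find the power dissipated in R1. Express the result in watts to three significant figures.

Parallel branches share the same voltage; P = V²/R gives the branch power in one step.
P_R1 = V² / R1 = (11.5)² / 24.7 Ω = 5.354 W

5.35 W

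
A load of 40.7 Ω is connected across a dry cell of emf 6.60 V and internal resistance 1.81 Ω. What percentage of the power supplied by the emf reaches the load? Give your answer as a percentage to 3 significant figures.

η = P_load/(P_load+P_int) = I²R/(I²R+I²r) = R/(R+r) — the I² cancels for series elements.
η = R / (R + r) = 40.7 / (40.7 + 1.81) = 0.9574

95.7 %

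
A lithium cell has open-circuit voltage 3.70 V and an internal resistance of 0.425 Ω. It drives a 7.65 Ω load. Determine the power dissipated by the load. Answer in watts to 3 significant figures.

1.61 W

Load and internal resistance form a series loop — compute the loop current, then the load power via I²R.
I = ε / (r + R) = 3.70 / (0.425 + 7.65) = 0.4582 A
P_load = I² R = (0.4582)² × 7.65 = 1.606 W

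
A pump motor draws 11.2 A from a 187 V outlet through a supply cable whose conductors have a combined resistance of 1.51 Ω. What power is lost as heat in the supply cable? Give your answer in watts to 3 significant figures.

Only the current and the line resistance are needed for the I²R loss.
The supply cable carries the full 11.2 A.
P_line = I² R_line = (11.20)² × 1.51 = 189.4 W

189 W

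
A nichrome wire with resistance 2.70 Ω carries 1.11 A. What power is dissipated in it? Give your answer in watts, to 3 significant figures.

3.33 W

Current and resistance are given, so P = I²R is the direct form.
P = (1.110 A)² × 2.70 Ω = 3.327 W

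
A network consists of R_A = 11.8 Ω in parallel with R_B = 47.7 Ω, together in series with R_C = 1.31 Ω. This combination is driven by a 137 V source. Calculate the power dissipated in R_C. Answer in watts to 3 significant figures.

212 W

Reduce the parallel combination to a single R_p; the circuit then becomes R_p in series with the remaining resistor.
R_p = (11.8×47.7)/(11.8+47.7) = 9.460 Ω
R_total = R_p + 1.31 = 9.460 + 1.31 = 10.77 Ω
I = V / R_total = 137 / 10.77 = 12.72 A
R_C is the series element, so its power is I²R.
P_R_C = (12.72)² × 1.31 = 212.0 W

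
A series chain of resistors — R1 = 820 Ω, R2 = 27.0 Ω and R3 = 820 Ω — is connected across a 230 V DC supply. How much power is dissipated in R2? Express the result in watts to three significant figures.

Every series element carries the same I. Get I from the total resistance, then P = I² × R2.
R_total = 820 + 27.0 + 820 = 1667 Ω
I = V / R_total = 230 / 1667 = 0.1380 A
P_R2 = I² × R2 = (0.1380)² × 27.0 = 0.5140 W

0.514 W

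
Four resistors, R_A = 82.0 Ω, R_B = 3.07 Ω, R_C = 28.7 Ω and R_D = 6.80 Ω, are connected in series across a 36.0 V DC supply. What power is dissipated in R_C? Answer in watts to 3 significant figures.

2.56 W

Since the resistors are in series they all carry the loop current I = V/R_total; the power in any one is I²R.
R_total = 82.0 + 3.07 + 28.7 + 6.80 = 120.6 Ω
I = V / R_total = 36.0 / 120.6 = 0.2986 A
P_R_C = I² × R_C = (0.2986)² × 28.7 = 2.559 W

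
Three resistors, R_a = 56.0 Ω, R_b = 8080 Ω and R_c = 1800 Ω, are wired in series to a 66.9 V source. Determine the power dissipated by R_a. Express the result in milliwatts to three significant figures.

2.54 mW

The current is common to all series resistors; compute it, then apply P = I²R for the target.
R_total = 56.0 + 8080 + 1800 = 9936 Ω
I = V / R_total = 66.9 / 9936 = 0.006733 A
P_R_a = I² × R_a = (0.006733)² × 56.0 = 0.002539 W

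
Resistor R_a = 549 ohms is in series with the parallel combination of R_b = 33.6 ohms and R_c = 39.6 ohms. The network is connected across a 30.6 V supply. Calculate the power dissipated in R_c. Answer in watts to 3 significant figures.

0.0243 W

Reduce the parallel pair to R_p first; the network is then a simple series string.
R_p = (33.6×39.6)/(33.6+39.6) = 18.18 Ω
R_total = 549 + 18.18 = 567.2 Ω
I = V / R_total = 30.6 / 567.2 = 0.05395 A
Voltage across the parallel pair: V_p = I × R_p = 0.05395 × 18.18 = 0.9807 V
R_c is across V_p, so use P = V²/R for that branch.
P_R_c = (0.9807)² / 39.6 = 0.02429 W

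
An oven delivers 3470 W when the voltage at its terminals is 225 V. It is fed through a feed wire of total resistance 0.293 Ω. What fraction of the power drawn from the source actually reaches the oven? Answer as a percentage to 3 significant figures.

I = P / V = 3470 / 225 = 15.42 A through the feed wire.
P_line = I² R_line = (15.42)² × 0.293 = 69.69 W
P_source = P_load + P_line = 3470 + 69.69 = 3540 W
η = P_load / P_source = 3470 / 3540 = 0.9803

98.0 %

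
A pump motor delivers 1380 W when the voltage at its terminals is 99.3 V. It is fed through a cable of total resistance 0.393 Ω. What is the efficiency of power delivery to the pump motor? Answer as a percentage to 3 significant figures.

94.8 %

I = P / V = 1380 / 99.3 = 13.90 A through the cable.
P_line = I² R_line = (13.90)² × 0.393 = 75.90 W
P_source = P_load + P_line = 1380 + 75.90 = 1456 W
η = P_load / P_source = 1380 / 1456 = 0.9479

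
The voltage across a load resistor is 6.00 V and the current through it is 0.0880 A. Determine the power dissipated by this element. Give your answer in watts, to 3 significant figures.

0.528 W

Since both terminal voltage and current are stated, P = V I gives the power in one step.
P = 6.00 V × 0.08800 A = 0.5280 W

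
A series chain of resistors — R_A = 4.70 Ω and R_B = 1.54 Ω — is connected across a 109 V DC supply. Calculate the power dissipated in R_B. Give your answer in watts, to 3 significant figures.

The current is common to all series resistors; compute it, then apply P = I²R for the target.
R_total = 4.70 + 1.54 = 6.240 Ω
I = V / R_total = 109 / 6.240 = 17.47 A
P_R_B = I² × R_B = (17.47)² × 1.54 = 469.9 W

470 W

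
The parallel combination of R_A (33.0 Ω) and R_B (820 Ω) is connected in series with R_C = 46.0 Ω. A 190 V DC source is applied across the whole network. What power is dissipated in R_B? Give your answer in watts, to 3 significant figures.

First find R_p for the parallel pair, then treat R_p + R_C as a series loop.
R_p = (33.0×820)/(33.0+820) = 31.72 Ω
R_total = R_p + 46.0 = 31.72 + 46.0 = 77.72 Ω
I = V / R_total = 190 / 77.72 = 2.445 A
Voltage across the parallel pair: V_p = I × R_p = 2.445 × 31.72 = 77.55 V
Use P = V²/R for R_B with V = V_p.
P_R_B = (77.55)² / 820 = 7.334 W

7.33 W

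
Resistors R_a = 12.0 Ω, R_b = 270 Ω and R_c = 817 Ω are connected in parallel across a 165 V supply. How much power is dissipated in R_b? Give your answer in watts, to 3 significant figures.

101 W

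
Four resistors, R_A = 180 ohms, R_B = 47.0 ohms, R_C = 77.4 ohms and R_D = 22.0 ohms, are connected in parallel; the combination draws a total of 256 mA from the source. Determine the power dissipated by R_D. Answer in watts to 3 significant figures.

0.410 W

The branches share the same voltage, but only the total current is given — find V from the equivalent resistance first.
1/R_eq = 1/180 + 1/47.0 + 1/77.4 + 1/22.0 ⇒ R_eq = 11.74 Ω
V = I_total × R_eq = 0.2560 × 11.74 = 3.004 V
P_R_D = V² / R_D = (3.004)² / 22.0 = 0.4103 W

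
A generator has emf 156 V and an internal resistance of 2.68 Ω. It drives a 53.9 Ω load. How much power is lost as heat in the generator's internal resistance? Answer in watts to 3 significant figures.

The source's internal resistance is just another series element carrying I; its dissipation is I²r.
I = ε / (r + R) = 156 / (2.68 + 53.9) = 2.757 A
P_int = I² r = (2.757)² × 2.68 = 20.37 W

20.4 W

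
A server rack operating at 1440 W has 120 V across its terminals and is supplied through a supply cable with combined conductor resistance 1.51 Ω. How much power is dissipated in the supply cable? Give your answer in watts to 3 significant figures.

217 W

Line loss is just I²R for the cable — we know both I and R_line directly.
I = P / V = 1440 / 120 = 12.00 A through the supply cable.
P_line = I² R_line = (12.00)² × 1.51 = 217.4 W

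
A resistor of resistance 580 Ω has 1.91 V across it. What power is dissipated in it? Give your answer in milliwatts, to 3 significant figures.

6.29 mW

V and R are stated; P = V²/R avoids computing the current.
P = (1.91 V)² / 580 Ω = 0.006290 W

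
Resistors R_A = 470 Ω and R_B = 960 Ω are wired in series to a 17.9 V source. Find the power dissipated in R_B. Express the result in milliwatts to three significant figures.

150 mW

Every series element carries the same I. Get I from the total resistance, then P = I² × R_B.
R_total = 470 + 960 = 1430 Ω
I = V / R_total = 17.9 / 1430 = 0.01252 A
P_R_B = I² × R_B = (0.01252)² × 960 = 0.1504 W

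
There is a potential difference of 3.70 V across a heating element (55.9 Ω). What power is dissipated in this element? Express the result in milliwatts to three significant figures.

Voltage and resistance are given, so P = V²/R is the one-step route.
P = (3.70 V)² / 55.9 Ω = 0.2449 W

245 mW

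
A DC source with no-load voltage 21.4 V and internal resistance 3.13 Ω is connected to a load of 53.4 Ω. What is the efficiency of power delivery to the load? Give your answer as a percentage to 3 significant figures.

Efficiency is P_load / P_total. With a series r and R sharing the same I, P = I²R for each, so η = R/(R+r).
η = R / (R + r) = 53.4 / (53.4 + 3.13) = 0.9446

94.5 %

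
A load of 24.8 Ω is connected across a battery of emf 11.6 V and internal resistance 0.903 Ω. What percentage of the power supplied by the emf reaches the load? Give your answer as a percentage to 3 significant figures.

The source delivers εI, of which I²R reaches the load and I²r is lost; since I is common, η = R/(R+r).
η = R / (R + r) = 24.8 / (24.8 + 0.903) = 0.9649

96.5 %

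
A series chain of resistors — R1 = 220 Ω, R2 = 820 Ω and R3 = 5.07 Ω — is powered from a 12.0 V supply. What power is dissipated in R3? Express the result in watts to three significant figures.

Series elements share the same current, so find I first, then use P = I²R.
R_total = 220 + 820 + 5.07 = 1045 Ω
I = V / R_total = 12.0 / 1045 = 0.01148 A
P_R3 = I² × R3 = (0.01148)² × 5.07 = 0.0006685 W

0.000668 W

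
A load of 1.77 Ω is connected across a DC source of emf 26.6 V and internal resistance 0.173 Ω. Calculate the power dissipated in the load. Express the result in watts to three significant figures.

332 W

With r and R in series, I = ε/(r+R); the load dissipates I²R.
I = ε / (r + R) = 26.6 / (0.173 + 1.77) = 13.69 A
P_load = I² R = (13.69)² × 1.77 = 331.7 W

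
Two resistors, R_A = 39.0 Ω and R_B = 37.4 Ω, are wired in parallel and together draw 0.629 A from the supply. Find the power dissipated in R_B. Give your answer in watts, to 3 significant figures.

3.86 W

We need the common branch voltage; get it from I_total × R_eq, then P = V²/R for the branch.
1/R_eq = 1/39.0 + 1/37.4 ⇒ R_eq = 19.09 Ω
V = I_total × R_eq = 0.6290 × 19.09 = 12.01 V
P_R_B = V² / R_B = (12.01)² / 37.4 = 3.856 W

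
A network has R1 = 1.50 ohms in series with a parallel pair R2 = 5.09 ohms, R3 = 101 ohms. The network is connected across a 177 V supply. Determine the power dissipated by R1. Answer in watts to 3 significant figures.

1170 W

Reduce the parallel pair to R_p first; the network is then a simple series string.
R_p = (5.09×101)/(5.09+101) = 4.846 Ω
R_total = 1.50 + 4.846 = 6.346 Ω
I = V / R_total = 177 / 6.346 = 27.89 A
R1 is in the main series path, so its power is I²R1.
P_R1 = (27.89)² × 1.50 = 1167 W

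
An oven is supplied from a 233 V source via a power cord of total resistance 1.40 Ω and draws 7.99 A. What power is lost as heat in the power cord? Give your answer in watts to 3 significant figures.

89.4 W

Only the current and the line resistance are needed for the I²R loss.
The power cord carries the full 7.99 A.
P_line = I² R_line = (7.990)² × 1.40 = 89.38 W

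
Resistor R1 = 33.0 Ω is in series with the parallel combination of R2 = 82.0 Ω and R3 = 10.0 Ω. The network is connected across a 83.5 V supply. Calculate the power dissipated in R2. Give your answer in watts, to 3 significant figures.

Collapse R2‖R3 to a single equivalent, reducing the network to two series elements.
R_p = (82.0×10.0)/(82.0+10.0) = 8.913 Ω
R_total = 33.0 + 8.913 = 41.91 Ω
I = V / R_total = 83.5 / 41.91 = 1.992 A
Voltage across the parallel pair: V_p = I × R_p = 1.992 × 8.913 = 17.76 V
With V_p across R2, its power is V_p²/R2.
P_R2 = (17.76)² / 82.0 = 3.845 W

3.85 W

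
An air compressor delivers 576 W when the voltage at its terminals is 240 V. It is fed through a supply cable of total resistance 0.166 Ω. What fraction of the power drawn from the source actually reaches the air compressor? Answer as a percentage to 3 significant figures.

99.8 %

I = P / V = 576 / 240 = 2.400 A through the supply cable.
P_line = I² R_line = (2.400)² × 0.166 = 0.9562 W
P_source = P_load + P_line = 576.0 + 0.9562 = 577.0 W
η = P_load / P_source = 576.0 / 577.0 = 0.9983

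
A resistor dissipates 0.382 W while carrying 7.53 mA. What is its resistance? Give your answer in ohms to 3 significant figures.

Rearranging the power relation for the two known quantities gives R = P / I².
R = 0.382 / (0.007530)² = 6737 Ω

6740 Ω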